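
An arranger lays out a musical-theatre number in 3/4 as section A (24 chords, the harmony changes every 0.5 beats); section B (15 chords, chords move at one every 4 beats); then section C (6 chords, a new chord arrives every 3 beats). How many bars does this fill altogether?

A: 24 × 0.5 = 12 beats = 4 bars.
B: 15 × 4 = 60 beats = 20 bars.
C: 6 × 3 = 18 beats = 6 bars.
Total: 4 + 20 + 6 = 30 bars.

30 bars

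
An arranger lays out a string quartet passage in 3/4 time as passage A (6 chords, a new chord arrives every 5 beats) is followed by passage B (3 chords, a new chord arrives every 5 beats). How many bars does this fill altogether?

A: 6 × 5 = 30 beats = 10 bars.
B: 3 × 5 = 15 beats = 5 bars.
Total: 10 + 5 = 15 bars.

15 bars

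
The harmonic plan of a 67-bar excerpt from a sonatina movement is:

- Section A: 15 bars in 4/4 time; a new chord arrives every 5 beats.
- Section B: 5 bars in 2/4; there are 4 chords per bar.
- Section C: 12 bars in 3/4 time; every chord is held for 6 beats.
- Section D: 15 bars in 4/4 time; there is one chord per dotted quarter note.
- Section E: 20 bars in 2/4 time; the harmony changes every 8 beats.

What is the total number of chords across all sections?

A: 15 bars × 4 beats = 60 beats; 5 beats/chord → 12 chords.
B: 5 bars × 2 beats = 10 beats; 0.5 beats/chord → 20 chords.
C: 12 bars × 3 beats = 36 beats; 6 beats/chord → 6 chords.
D: 15 bars × 4 beats = 60 beats; 1.5 beats/chord → 40 chords.
E: 20 bars × 2 beats = 40 beats; 8 beats/chord → 5 chords.
Total: 12 + 20 + 6 + 40 + 5 = 83.

83 chords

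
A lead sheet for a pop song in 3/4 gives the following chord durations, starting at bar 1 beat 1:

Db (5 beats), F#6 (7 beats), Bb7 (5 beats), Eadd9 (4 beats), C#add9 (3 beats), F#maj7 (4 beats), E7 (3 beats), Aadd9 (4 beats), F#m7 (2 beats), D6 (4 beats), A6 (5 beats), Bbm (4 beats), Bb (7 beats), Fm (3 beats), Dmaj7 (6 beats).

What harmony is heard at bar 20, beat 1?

Fm

Beat 1 of bar 20 is beat (20−1)×3 + 1 = 58 overall.
Running totals: Db ends at 5, F#6 ends at 12, Bb7 ends at 17, Eadd9 ends at 21, C#add9 ends at 24, F#maj7 ends at 28, E7 ends at 31, Aadd9 ends at 35, F#m7 ends at 37, D6 ends at 41, A6 ends at 46, Bbm ends at 50, Bb ends at 57, Fm ends at 60.
Beat 58 falls within Fm.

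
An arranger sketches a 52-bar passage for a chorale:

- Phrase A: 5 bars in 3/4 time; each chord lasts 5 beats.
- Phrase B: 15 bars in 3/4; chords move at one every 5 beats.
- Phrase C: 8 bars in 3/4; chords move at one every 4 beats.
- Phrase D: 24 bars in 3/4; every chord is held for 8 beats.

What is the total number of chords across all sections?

A has 15 beats and chords last 5 each, so 3 chords.
B has 45 beats and chords last 5 each, so 9 chords.
C has 24 beats and chords last 4 each, so 6 chords.
D has 72 beats and chords last 8 each, so 9 chords.
Total: 3 + 9 + 6 + 9 = 27.

27 chords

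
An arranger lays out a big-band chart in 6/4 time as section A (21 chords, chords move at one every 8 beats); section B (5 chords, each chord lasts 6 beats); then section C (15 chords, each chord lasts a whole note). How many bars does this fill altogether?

A: 21 × 8 = 168 beats = 28 bars.
B: 5 × 6 = 30 beats = 5 bars.
C: 15 × 4 = 60 beats = 10 bars.
Total: 28 + 5 + 10 = 43 bars.

43 bars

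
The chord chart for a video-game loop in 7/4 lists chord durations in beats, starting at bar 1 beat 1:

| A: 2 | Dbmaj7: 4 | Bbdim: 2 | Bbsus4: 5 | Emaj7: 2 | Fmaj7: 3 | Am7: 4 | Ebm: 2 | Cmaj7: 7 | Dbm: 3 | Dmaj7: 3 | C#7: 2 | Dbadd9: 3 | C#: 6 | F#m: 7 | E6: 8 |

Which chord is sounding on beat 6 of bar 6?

Dbadd9

Beat 6 of bar 6 is beat (6−1)×7 + 6 = 41 overall.
Running totals: A ends at 2, Dbmaj7 ends at 6, Bbdim ends at 8, Bbsus4 ends at 13, Emaj7 ends at 15, Fmaj7 ends at 18, Am7 ends at 22, Ebm ends at 24, Cmaj7 ends at 31, Dbm ends at 34, Dmaj7 ends at 37, C#7 ends at 39, Dbadd9 ends at 42.
Beat 41 falls within Dbadd9.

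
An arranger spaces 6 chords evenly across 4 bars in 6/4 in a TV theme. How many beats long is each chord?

4 beats

4 bars × 6 beats/bar = 24 beats total.
24 beats ÷ 6 chords = 4 beats per chord.
(That is a whole note.)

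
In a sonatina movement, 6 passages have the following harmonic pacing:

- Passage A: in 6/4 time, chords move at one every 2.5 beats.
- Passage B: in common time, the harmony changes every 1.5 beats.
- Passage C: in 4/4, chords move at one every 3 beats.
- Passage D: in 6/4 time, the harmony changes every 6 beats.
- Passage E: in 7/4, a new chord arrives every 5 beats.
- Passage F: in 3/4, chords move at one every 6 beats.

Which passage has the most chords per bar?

A: 6/2.5 = 2.4 chords/bar.
B: 4/1.5 = 8/3 chords/bar.
C: 4/3 = 4/3 chords/bar.
D: 6/6 = 1 chord/bar.
E: 7/5 = 1.4 chords/bar.
F: 3/6 = 0.5 chords/bar.
Fastest is B at 8/3 chords/bar.

Passage B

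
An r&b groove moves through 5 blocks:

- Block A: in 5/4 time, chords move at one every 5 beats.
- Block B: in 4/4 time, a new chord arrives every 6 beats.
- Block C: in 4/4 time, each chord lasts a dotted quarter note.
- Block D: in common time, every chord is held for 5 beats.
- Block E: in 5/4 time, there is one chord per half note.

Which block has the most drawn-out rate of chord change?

A: 5/5 = 1 chord/bar.
B: 4/6 = 2/3 chords/bar.
C: 4/1.5 = 8/3 chords/bar.
D: 4/5 = 0.8 chords/bar.
E: 5/2 = 2.5 chords/bar.
Slowest is B at 2/3 chords/bar.

Block B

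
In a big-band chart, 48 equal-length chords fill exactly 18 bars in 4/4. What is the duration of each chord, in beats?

18 bars × 4 beats/bar = 72 beats total.
72 beats ÷ 48 chords = 1.5 beats per chord.
(That is a dotted quarter note.)

1.5 beats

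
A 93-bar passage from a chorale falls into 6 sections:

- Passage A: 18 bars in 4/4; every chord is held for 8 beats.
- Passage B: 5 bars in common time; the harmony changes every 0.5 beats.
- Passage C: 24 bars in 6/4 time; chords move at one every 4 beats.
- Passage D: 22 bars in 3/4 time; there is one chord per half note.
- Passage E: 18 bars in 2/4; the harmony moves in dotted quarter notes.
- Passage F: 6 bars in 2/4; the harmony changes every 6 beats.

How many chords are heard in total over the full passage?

144 chords

A has 72 beats and chords last 8 each, so 9 chords.
B has 20 beats and chords last 0.5 each, so 40 chords.
C has 144 beats and chords last 4 each, so 36 chords.
D has 66 beats and chords last 2 each, so 33 chords.
E has 36 beats and chords last 1.5 each, so 24 chords.
F has 12 beats and chords last 6 each, so 2 chords.
Total: 9 + 40 + 36 + 33 + 24 + 2 = 144.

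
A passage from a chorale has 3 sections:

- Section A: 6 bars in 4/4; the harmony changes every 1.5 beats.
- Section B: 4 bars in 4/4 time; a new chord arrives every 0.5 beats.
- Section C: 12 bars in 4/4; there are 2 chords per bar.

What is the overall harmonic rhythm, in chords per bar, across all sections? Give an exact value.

36/11 chords per bar

A: 6 bars of 4 beats is 24 beats; at 1.5 beats each that's 16 chords.
B: 4 bars of 4 beats is 16 beats; at 0.5 beats each that's 32 chords.
C: 12 bars of 4 beats is 48 beats; at 2 beats each that's 24 chords.
Overall: 72 chords over 22 bars → 72/22 = 36/11 chords per bar.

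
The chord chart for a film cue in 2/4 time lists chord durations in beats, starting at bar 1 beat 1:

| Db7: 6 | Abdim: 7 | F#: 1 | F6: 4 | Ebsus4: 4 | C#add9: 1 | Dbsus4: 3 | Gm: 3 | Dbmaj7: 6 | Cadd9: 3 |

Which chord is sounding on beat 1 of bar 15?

Gm

Beat 1 of bar 15 is beat (15−1)×2 + 1 = 29 overall.
Running totals: Db7 ends at 6, Abdim ends at 13, F# ends at 14, F6 ends at 18, Ebsus4 ends at 22, C#add9 ends at 23, Dbsus4 ends at 26, Gm ends at 29.
Beat 29 falls within Gm.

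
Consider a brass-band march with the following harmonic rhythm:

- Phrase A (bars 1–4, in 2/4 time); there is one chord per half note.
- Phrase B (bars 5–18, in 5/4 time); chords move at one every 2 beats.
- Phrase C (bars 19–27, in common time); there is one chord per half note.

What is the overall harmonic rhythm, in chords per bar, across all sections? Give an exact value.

19/9 chords per bar

A: 4 × 2 = 8 beats ÷ 2 = 4 chords.
B: 14 × 5 = 70 beats ÷ 2 = 35 chords.
C: 9 × 4 = 36 beats ÷ 2 = 18 chords.
Overall: 57 chords over 27 bars → 57/27 = 19/9 chords per bar.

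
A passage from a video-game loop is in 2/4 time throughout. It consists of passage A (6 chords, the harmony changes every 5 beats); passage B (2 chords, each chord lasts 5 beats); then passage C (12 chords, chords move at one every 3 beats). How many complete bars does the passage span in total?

38 bars

A: 6 × 5 = 30 beats = 15 bars.
B: 2 × 5 = 10 beats = 5 bars.
C: 12 × 3 = 36 beats = 18 bars.
Total: 15 + 5 + 18 = 38 bars.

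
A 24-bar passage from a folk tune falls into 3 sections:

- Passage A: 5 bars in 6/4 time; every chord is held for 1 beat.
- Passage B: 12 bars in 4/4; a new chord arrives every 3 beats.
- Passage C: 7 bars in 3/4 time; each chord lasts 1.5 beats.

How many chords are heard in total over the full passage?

60 chords

A: 5 bars × 6 beats = 30 beats; 1 beat/chord → 30 chords.
B: 12 bars × 4 beats = 48 beats; 3 beats/chord → 16 chords.
C: 7 bars × 3 beats = 21 beats; 1.5 beats/chord → 14 chords.
Total: 30 + 16 + 14 = 60.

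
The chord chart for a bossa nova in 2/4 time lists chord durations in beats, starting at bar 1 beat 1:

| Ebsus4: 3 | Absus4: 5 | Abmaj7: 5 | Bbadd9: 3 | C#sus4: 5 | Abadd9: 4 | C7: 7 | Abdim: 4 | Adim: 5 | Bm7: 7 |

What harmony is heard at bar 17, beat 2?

Abdim

Beat 2 of bar 17 is beat (17−1)×2 + 2 = 34 overall.
Running totals: Ebsus4 ends at 3, Absus4 ends at 8, Abmaj7 ends at 13, Bbadd9 ends at 16, C#sus4 ends at 21, Abadd9 ends at 25, C7 ends at 32, Abdim ends at 36.
Beat 34 falls within Abdim.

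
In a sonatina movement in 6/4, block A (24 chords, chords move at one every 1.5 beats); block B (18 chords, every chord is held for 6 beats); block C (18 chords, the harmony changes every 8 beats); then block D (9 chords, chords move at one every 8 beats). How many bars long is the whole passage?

A: 24 × 1.5 = 36 beats = 6 bars.
B: 18 × 6 = 108 beats = 18 bars.
C: 18 × 8 = 144 beats = 24 bars.
D: 9 × 8 = 72 beats = 12 bars.
Total: 6 + 18 + 24 + 12 = 60 bars.

60 bars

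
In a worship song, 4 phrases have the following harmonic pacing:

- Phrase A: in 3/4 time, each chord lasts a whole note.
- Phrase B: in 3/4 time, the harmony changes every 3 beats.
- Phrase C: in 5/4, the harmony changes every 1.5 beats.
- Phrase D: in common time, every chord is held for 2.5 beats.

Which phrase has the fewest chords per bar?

A: 3 beats/bar ÷ 4 beats/chord = 0.75 chords/bar.
B: 3 beats/bar ÷ 3 beats/chord = 1 chord/bar.
C: 5 beats/bar ÷ 1.5 beats/chord = 10/3 chords/bar.
D: 4 beats/bar ÷ 2.5 beats/chord = 1.6 chords/bar.
Slowest is A at 0.75 chords/bar.

Phrase A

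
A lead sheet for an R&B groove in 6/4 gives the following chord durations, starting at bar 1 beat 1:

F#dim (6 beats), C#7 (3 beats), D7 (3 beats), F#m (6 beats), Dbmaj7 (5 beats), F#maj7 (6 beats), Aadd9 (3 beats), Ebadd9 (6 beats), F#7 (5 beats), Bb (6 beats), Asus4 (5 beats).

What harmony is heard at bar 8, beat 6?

Beat 6 of bar 8 is beat (8−1)×6 + 6 = 48 overall.
Running totals: F#dim ends at 6, C#7 ends at 9, D7 ends at 12, F#m ends at 18, Dbmaj7 ends at 23, F#maj7 ends at 29, Aadd9 ends at 32, Ebadd9 ends at 38, F#7 ends at 43, Bb ends at 49.
Beat 48 falls within Bb.

Bb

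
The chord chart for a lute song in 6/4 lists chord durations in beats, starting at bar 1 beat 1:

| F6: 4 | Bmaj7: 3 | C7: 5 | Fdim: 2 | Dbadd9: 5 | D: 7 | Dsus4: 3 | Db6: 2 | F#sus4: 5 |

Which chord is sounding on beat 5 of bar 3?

Beat 5 of bar 3 is beat (3−1)×6 + 5 = 17 overall.
Running totals: F6 ends at 4, Bmaj7 ends at 7, C7 ends at 12, Fdim ends at 14, Dbadd9 ends at 19.
Beat 17 falls within Dbadd9.

Dbadd9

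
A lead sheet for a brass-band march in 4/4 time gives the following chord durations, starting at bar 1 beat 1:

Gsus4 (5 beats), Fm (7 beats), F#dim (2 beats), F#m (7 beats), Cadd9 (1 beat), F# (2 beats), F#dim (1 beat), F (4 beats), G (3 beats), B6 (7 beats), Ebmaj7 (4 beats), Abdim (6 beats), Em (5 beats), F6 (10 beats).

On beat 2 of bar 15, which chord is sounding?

F6

Beat 2 of bar 15 is beat (15−1)×4 + 2 = 58 overall.
Running totals: Gsus4 ends at 5, Fm ends at 12, F#dim ends at 14, F#m ends at 21, Cadd9 ends at 22, F# ends at 24, F#dim ends at 25, F ends at 29, G ends at 32, B6 ends at 39, Ebmaj7 ends at 43, Abdim ends at 49, Em ends at 54, F6 ends at 64.
Beat 58 falls within F6.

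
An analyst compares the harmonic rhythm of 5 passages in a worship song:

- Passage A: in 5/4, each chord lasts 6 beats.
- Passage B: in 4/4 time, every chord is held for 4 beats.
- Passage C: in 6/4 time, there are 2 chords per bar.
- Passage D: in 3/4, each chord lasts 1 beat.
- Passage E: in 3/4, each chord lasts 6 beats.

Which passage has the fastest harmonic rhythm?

A: 5/6 = 5/6 chords/bar.
B: 4/4 = 1 chord/bar.
C: 6/3 = 2 chords/bar.
D: 3/1 = 3 chords/bar.
E: 3/6 = 0.5 chords/bar.
Fastest is D at 3 chords/bar.

Passage D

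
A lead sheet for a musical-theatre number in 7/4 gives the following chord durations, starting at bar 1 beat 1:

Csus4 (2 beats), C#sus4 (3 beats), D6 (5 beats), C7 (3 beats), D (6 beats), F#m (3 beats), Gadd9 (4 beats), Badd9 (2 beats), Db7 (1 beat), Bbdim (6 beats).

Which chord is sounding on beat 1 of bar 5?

Db7

Beat 1 of bar 5 is beat (5−1)×7 + 1 = 29 overall.
Running totals: Csus4 ends at 2, C#sus4 ends at 5, D6 ends at 10, C7 ends at 13, D ends at 19, F#m ends at 22, Gadd9 ends at 26, Badd9 ends at 28, Db7 ends at 29.
Beat 29 falls within Db7.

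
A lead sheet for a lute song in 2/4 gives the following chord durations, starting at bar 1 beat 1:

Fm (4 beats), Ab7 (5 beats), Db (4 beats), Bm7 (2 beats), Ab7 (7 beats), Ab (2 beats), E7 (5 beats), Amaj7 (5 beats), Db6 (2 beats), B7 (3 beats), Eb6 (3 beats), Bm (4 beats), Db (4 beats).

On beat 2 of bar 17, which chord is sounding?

Beat 2 of bar 17 is beat (17−1)×2 + 2 = 34 overall.
Running totals: Fm ends at 4, Ab7 ends at 9, Db ends at 13, Bm7 ends at 15, Ab7 ends at 22, Ab ends at 24, E7 ends at 29, Amaj7 ends at 34.
Beat 34 falls within Amaj7.

Amaj7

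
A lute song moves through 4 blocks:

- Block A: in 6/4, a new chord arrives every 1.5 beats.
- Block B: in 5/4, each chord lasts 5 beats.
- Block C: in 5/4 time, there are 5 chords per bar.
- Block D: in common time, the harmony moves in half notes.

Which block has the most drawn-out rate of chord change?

A: 6/1.5 = 4 chords/bar.
B: 5/5 = 1 chord/bar.
C: 5/1 = 5 chords/bar.
D: 4/2 = 2 chords/bar.
Slowest is B at 1 chords/bar.

Block B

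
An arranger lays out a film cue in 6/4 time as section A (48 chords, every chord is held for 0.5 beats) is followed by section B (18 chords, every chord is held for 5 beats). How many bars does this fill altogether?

19 bars

A: 48 × 0.5 = 24 beats = 4 bars.
B: 18 × 5 = 90 beats = 15 bars.
Total: 4 + 15 = 19 bars.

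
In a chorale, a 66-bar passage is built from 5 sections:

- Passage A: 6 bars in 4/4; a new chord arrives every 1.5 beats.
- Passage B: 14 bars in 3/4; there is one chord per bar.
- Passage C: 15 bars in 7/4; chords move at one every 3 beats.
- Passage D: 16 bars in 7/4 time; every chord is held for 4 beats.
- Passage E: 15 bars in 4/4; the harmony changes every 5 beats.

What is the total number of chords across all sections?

A: 6 bars × 4 beats = 24 beats; 1.5 beats/chord → 16 chords.
B: 14 bars × 3 beats = 42 beats; 3 beats/chord → 14 chords.
C: 15 bars × 7 beats = 105 beats; 3 beats/chord → 35 chords.
D: 16 bars × 7 beats = 112 beats; 4 beats/chord → 28 chords.
E: 15 bars × 4 beats = 60 beats; 5 beats/chord → 12 chords.
Total: 16 + 14 + 35 + 28 + 12 = 105.

105 chords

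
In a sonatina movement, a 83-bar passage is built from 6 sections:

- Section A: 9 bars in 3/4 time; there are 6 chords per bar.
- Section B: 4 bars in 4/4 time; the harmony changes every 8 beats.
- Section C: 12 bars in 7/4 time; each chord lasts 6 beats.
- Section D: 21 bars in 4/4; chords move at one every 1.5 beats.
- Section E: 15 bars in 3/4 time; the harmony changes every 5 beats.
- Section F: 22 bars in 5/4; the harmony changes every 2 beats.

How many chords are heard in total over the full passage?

190 chords

A has 27 beats and chords last 0.5 each, so 54 chords.
B has 16 beats and chords last 8 each, so 2 chords.
C has 84 beats and chords last 6 each, so 14 chords.
D has 84 beats and chords last 1.5 each, so 56 chords.
E has 45 beats and chords last 5 each, so 9 chords.
F has 110 beats and chords last 2 each, so 55 chords.
Total: 54 + 2 + 14 + 56 + 9 + 55 = 190.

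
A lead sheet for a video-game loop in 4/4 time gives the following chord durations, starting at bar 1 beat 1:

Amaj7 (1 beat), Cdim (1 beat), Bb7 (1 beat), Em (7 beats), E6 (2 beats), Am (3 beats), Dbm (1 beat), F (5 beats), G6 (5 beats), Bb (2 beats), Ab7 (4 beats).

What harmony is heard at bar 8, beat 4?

Beat 4 of bar 8 is beat (8−1)×4 + 4 = 32 overall.
Running totals: Amaj7 ends at 1, Cdim ends at 2, Bb7 ends at 3, Em ends at 10, E6 ends at 12, Am ends at 15, Dbm ends at 16, F ends at 21, G6 ends at 26, Bb ends at 28, Ab7 ends at 32.
Beat 32 falls within Ab7.

Ab7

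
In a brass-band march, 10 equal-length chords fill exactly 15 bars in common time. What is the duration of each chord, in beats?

6 beats

15 bars × 4 beats/bar = 60 beats total.
60 beats ÷ 10 chords = 6 beats per chord.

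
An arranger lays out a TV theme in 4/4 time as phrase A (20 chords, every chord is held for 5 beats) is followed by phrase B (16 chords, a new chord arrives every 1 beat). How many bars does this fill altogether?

A: 20 × 5 = 100 beats = 25 bars.
B: 16 × 1 = 16 beats = 4 bars.
Total: 25 + 4 = 29 bars.

29 bars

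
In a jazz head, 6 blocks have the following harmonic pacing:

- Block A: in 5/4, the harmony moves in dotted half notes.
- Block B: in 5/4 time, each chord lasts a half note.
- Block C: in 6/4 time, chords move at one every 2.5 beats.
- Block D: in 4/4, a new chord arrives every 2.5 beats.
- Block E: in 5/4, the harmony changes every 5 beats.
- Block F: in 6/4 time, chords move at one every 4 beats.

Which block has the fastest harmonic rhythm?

Block B

A: 5/3 = 5/3 chords/bar.
B: 5/2 = 2.5 chords/bar.
C: 6/2.5 = 2.4 chords/bar.
D: 4/2.5 = 1.6 chords/bar.
E: 5/5 = 1 chord/bar.
F: 6/4 = 1.5 chords/bar.
Fastest is B at 2.5 chords/bar.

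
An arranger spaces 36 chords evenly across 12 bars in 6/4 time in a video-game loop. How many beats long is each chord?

12 bars × 6 beats/bar = 72 beats total.
72 beats ÷ 36 chords = 2 beats per chord.
(That is a half note.)

2 beats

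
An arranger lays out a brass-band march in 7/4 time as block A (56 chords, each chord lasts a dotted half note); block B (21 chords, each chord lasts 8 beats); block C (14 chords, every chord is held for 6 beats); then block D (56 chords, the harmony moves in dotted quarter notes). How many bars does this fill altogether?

72 bars

A: 56 × 3 = 168 beats = 24 bars.
B: 21 × 8 = 168 beats = 24 bars.
C: 14 × 6 = 84 beats = 12 bars.
D: 56 × 1.5 = 84 beats = 12 bars.
Total: 24 + 24 + 12 + 12 = 72 bars.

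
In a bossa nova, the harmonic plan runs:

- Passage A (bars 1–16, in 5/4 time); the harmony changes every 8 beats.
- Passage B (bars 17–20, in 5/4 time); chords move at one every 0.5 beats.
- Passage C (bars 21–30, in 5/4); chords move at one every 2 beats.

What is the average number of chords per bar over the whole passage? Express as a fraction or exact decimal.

A: 16 bars of 5 beats is 80 beats; at 8 beats each that's 10 chords.
B: 4 bars of 5 beats is 20 beats; at 0.5 beats each that's 40 chords.
C: 10 bars of 5 beats is 50 beats; at 2 beats each that's 25 chords.
Overall: 75 chords over 30 bars → 75/30 = 2.5 chords per bar.

2.5 chords per bar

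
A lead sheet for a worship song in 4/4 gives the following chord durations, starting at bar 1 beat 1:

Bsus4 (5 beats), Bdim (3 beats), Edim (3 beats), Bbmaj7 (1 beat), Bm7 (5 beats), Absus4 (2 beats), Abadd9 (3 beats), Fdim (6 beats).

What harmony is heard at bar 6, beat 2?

Abadd9

Beat 2 of bar 6 is beat (6−1)×4 + 2 = 22 overall.
Running totals: Bsus4 ends at 5, Bdim ends at 8, Edim ends at 11, Bbmaj7 ends at 12, Bm7 ends at 17, Absus4 ends at 19, Abadd9 ends at 22.
Beat 22 falls within Abadd9.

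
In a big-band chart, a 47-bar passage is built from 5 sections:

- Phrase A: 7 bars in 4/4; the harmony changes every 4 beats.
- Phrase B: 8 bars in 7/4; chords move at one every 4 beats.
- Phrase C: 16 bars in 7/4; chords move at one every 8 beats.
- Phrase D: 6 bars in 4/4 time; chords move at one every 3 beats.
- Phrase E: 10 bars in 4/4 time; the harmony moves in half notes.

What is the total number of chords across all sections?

63 chords

A: 7·4 = 28 beats, 28/4 = 7 chords.
B: 8·7 = 56 beats, 56/4 = 14 chords.
C: 16·7 = 112 beats, 112/8 = 14 chords.
D: 6·4 = 24 beats, 24/3 = 8 chords.
E: 10·4 = 40 beats, 40/2 = 20 chords.
Total: 7 + 14 + 14 + 8 + 20 = 63.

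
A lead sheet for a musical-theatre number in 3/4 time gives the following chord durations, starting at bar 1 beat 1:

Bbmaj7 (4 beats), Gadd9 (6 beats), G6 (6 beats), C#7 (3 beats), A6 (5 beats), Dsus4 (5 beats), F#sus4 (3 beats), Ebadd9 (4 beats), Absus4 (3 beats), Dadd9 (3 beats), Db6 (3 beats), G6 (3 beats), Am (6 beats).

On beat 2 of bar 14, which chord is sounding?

Beat 2 of bar 14 is beat (14−1)×3 + 2 = 41 overall.
Running totals: Bbmaj7 ends at 4, Gadd9 ends at 10, G6 ends at 16, C#7 ends at 19, A6 ends at 24, Dsus4 ends at 29, F#sus4 ends at 32, Ebadd9 ends at 36, Absus4 ends at 39, Dadd9 ends at 42.
Beat 41 falls within Dadd9.

Dadd9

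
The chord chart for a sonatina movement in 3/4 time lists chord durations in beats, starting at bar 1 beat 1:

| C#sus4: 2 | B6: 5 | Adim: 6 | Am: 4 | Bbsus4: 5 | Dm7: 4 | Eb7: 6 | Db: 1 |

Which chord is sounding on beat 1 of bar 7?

Bbsus4

Beat 1 of bar 7 is beat (7−1)×3 + 1 = 19 overall.
Running totals: C#sus4 ends at 2, B6 ends at 7, Adim ends at 13, Am ends at 17, Bbsus4 ends at 22.
Beat 19 falls within Bbsus4.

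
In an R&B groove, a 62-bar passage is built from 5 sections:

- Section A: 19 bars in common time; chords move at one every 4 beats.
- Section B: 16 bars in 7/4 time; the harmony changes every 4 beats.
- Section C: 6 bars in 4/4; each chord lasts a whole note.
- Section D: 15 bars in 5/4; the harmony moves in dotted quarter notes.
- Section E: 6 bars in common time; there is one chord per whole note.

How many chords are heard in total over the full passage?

A: 19·4 = 76 beats, 76/4 = 19 chords.
B: 16·7 = 112 beats, 112/4 = 28 chords.
C: 6·4 = 24 beats, 24/4 = 6 chords.
D: 15·5 = 75 beats, 75/1.5 = 50 chords.
E: 6·4 = 24 beats, 24/4 = 6 chords.
Total: 19 + 28 + 6 + 50 + 6 = 109.

109 chords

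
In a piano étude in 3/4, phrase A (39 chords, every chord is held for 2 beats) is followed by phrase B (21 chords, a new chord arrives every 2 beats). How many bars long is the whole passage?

A: 39 × 2 = 78 beats = 26 bars.
B: 21 × 2 = 42 beats = 14 bars.
Total: 26 + 14 = 40 bars.

40 bars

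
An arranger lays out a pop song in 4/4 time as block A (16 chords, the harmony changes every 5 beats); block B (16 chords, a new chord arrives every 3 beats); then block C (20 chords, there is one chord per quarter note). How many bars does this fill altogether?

A: 16 × 5 = 80 beats = 20 bars.
B: 16 × 3 = 48 beats = 12 bars.
C: 20 × 1 = 20 beats = 5 bars.
Total: 20 + 12 + 5 = 37 bars.

37 bars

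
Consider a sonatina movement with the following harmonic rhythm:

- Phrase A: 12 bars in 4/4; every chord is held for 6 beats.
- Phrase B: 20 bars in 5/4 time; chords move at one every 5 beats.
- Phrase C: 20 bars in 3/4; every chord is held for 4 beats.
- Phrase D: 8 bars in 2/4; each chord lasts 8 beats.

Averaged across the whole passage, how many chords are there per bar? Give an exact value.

A: 12 bars of 4 beats is 48 beats; at 6 beats each that's 8 chords.
B: 20 bars of 5 beats is 100 beats; at 5 beats each that's 20 chords.
C: 20 bars of 3 beats is 60 beats; at 4 beats each that's 15 chords.
D: 8 bars of 2 beats is 16 beats; at 8 beats each that's 2 chords.
Overall: 45 chords over 60 bars → 45/60 = 0.75 chords per bar.

0.75 chords per bar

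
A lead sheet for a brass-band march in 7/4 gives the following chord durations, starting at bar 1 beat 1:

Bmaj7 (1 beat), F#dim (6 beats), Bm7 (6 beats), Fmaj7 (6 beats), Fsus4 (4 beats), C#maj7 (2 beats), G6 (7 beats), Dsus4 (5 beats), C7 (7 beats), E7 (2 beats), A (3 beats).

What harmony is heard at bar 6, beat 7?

Beat 7 of bar 6 is beat (6−1)×7 + 7 = 42 overall.
Running totals: Bmaj7 ends at 1, F#dim ends at 7, Bm7 ends at 13, Fmaj7 ends at 19, Fsus4 ends at 23, C#maj7 ends at 25, G6 ends at 32, Dsus4 ends at 37, C7 ends at 44.
Beat 42 falls within C7.

C7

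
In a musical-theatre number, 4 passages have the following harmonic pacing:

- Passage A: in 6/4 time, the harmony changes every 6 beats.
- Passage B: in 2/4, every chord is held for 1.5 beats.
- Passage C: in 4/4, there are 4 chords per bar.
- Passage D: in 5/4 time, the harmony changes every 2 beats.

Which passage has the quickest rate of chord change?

A: 6 beats/bar ÷ 6 beats/chord = 1 chord/bar.
B: 2 beats/bar ÷ 1.5 beats/chord = 4/3 chords/bar.
C: 4 beats/bar ÷ 1 beat/chord = 4 chords/bar.
D: 5 beats/bar ÷ 2 beats/chord = 2.5 chords/bar.
Fastest is C at 4 chords/bar.

Passage C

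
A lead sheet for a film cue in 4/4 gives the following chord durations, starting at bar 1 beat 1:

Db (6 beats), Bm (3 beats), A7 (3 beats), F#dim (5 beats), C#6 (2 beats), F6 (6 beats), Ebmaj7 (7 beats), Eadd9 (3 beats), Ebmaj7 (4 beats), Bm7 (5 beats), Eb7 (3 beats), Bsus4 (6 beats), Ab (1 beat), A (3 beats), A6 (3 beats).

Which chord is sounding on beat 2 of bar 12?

Eb7

Beat 2 of bar 12 is beat (12−1)×4 + 2 = 46 overall.
Running totals: Db ends at 6, Bm ends at 9, A7 ends at 12, F#dim ends at 17, C#6 ends at 19, F6 ends at 25, Ebmaj7 ends at 32, Eadd9 ends at 35, Ebmaj7 ends at 39, Bm7 ends at 44, Eb7 ends at 47.
Beat 46 falls within Eb7.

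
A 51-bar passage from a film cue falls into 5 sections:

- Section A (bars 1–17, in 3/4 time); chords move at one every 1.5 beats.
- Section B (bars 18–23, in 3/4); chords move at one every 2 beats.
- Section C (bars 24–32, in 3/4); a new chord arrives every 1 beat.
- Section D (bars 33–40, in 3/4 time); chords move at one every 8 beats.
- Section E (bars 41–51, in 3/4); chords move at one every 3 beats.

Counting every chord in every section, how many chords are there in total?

84 chords

A: 17 bars × 3 beats = 51 beats; 1.5 beats/chord → 34 chords.
B: 6 bars × 3 beats = 18 beats; 2 beats/chord → 9 chords.
C: 9 bars × 3 beats = 27 beats; 1 beat/chord → 27 chords.
D: 8 bars × 3 beats = 24 beats; 8 beats/chord → 3 chords.
E: 11 bars × 3 beats = 33 beats; 3 beats/chord → 11 chords.
Total: 34 + 9 + 27 + 3 + 11 = 84.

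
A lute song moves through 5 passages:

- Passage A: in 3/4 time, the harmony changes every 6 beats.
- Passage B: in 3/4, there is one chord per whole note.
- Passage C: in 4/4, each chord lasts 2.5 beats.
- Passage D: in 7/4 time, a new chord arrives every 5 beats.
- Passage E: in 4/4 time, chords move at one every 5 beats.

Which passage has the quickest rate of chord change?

A: 3 beats/bar ÷ 6 beats/chord = 0.5 chords/bar.
B: 3 beats/bar ÷ 4 beats/chord = 0.75 chords/bar.
C: 4 beats/bar ÷ 2.5 beats/chord = 1.6 chords/bar.
D: 7 beats/bar ÷ 5 beats/chord = 1.4 chords/bar.
E: 4 beats/bar ÷ 5 beats/chord = 0.8 chords/bar.
Fastest is C at 1.6 chords/bar.

Passage C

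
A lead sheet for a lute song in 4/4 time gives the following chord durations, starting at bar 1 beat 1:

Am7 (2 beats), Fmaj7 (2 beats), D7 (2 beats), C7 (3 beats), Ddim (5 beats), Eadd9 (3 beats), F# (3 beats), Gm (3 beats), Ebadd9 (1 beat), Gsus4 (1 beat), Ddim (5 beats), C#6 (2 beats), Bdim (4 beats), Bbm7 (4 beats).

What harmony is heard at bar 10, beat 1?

Bbm7

Beat 1 of bar 10 is beat (10−1)×4 + 1 = 37 overall.
Running totals: Am7 ends at 2, Fmaj7 ends at 4, D7 ends at 6, C7 ends at 9, Ddim ends at 14, Eadd9 ends at 17, F# ends at 20, Gm ends at 23, Ebadd9 ends at 24, Gsus4 ends at 25, Ddim ends at 30, C#6 ends at 32, Bdim ends at 36, Bbm7 ends at 40.
Beat 37 falls within Bbm7.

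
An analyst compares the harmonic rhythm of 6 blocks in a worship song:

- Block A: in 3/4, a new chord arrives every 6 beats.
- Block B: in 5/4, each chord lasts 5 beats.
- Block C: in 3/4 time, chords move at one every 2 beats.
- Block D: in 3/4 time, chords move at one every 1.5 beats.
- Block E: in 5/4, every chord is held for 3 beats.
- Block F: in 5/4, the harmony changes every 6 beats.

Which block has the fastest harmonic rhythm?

Block D

A: 3 beats/bar ÷ 6 beats/chord = 0.5 chords/bar.
B: 5 beats/bar ÷ 5 beats/chord = 1 chord/bar.
C: 3 beats/bar ÷ 2 beats/chord = 1.5 chords/bar.
D: 3 beats/bar ÷ 1.5 beats/chord = 2 chords/bar.
E: 5 beats/bar ÷ 3 beats/chord = 5/3 chords/bar.
F: 5 beats/bar ÷ 6 beats/chord = 5/6 chords/bar.
Fastest is D at 2 chords/bar.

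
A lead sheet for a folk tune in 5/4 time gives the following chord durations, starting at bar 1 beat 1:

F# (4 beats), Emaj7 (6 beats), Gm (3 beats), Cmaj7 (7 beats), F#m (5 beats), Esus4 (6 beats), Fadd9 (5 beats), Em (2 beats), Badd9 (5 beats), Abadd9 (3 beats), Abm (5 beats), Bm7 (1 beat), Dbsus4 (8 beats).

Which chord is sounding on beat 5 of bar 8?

Beat 5 of bar 8 is beat (8−1)×5 + 5 = 40 overall.
Running totals: F# ends at 4, Emaj7 ends at 10, Gm ends at 13, Cmaj7 ends at 20, F#m ends at 25, Esus4 ends at 31, Fadd9 ends at 36, Em ends at 38, Badd9 ends at 43.
Beat 40 falls within Badd9.

Badd9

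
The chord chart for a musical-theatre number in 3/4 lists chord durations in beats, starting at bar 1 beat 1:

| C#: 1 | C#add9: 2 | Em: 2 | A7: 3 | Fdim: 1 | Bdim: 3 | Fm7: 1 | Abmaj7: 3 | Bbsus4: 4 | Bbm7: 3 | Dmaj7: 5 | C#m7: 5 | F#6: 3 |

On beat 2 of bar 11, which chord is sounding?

C#m7

Beat 2 of bar 11 is beat (11−1)×3 + 2 = 32 overall.
Running totals: C# ends at 1, C#add9 ends at 3, Em ends at 5, A7 ends at 8, Fdim ends at 9, Bdim ends at 12, Fm7 ends at 13, Abmaj7 ends at 16, Bbsus4 ends at 20, Bbm7 ends at 23, Dmaj7 ends at 28, C#m7 ends at 33.
Beat 32 falls within C#m7.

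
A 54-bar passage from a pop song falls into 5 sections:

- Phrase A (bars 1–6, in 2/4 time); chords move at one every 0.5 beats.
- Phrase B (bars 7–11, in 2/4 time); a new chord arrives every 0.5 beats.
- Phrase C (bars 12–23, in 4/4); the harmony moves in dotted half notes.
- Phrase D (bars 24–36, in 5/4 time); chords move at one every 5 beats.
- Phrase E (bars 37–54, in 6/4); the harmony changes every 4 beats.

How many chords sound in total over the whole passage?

A has 12 beats and chords last 0.5 each, so 24 chords.
B has 10 beats and chords last 0.5 each, so 20 chords.
C has 48 beats and chords last 3 each, so 16 chords.
D has 65 beats and chords last 5 each, so 13 chords.
E has 108 beats and chords last 4 each, so 27 chords.
Total: 24 + 20 + 16 + 13 + 27 = 100.

100 chords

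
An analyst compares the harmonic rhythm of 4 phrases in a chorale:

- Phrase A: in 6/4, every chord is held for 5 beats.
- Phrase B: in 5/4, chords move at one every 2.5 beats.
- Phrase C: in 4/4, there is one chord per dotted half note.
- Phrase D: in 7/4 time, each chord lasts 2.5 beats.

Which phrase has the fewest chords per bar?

A: 6 beats/bar ÷ 5 beats/chord = 1.2 chords/bar.
B: 5 beats/bar ÷ 2.5 beats/chord = 2 chords/bar.
C: 4 beats/bar ÷ 3 beats/chord = 4/3 chords/bar.
D: 7 beats/bar ÷ 2.5 beats/chord = 2.8 chords/bar.
Slowest is A at 1.2 chords/bar.

Phrase A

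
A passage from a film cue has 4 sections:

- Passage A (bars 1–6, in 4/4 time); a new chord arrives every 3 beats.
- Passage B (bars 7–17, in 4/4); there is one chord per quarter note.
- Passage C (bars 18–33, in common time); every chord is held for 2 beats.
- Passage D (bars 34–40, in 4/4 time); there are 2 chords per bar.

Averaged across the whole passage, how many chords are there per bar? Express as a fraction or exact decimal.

2.45 chords per bar

A: 6 × 4 = 24 beats ÷ 3 = 8 chords.
B: 11 × 4 = 44 beats ÷ 1 = 44 chords.
C: 16 × 4 = 64 beats ÷ 2 = 32 chords.
D: 7 × 4 = 28 beats ÷ 2 = 14 chords.
Overall: 98 chords over 40 bars → 98/40 = 2.45 chords per bar.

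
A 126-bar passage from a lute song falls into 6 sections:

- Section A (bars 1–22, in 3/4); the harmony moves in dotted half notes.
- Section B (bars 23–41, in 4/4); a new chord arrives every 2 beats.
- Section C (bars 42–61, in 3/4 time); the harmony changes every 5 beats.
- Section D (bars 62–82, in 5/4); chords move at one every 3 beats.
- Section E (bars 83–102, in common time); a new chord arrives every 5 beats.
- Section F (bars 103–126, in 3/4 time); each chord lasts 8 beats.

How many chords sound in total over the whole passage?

A: 22 bars × 3 beats = 66 beats; 3 beats/chord → 22 chords.
B: 19 bars × 4 beats = 76 beats; 2 beats/chord → 38 chords.
C: 20 bars × 3 beats = 60 beats; 5 beats/chord → 12 chords.
D: 21 bars × 5 beats = 105 beats; 3 beats/chord → 35 chords.
E: 20 bars × 4 beats = 80 beats; 5 beats/chord → 16 chords.
F: 24 bars × 3 beats = 72 beats; 8 beats/chord → 9 chords.
Total: 22 + 38 + 12 + 35 + 16 + 9 = 132.

132 chords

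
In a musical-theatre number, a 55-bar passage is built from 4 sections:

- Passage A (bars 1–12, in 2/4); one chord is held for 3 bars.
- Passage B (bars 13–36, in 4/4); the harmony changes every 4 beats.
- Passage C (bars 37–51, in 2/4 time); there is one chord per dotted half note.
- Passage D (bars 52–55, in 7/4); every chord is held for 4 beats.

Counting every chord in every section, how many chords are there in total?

A: 12·2 = 24 beats, 24/6 = 4 chords.
B: 24·4 = 96 beats, 96/4 = 24 chords.
C: 15·2 = 30 beats, 30/3 = 10 chords.
D: 4·7 = 28 beats, 28/4 = 7 chords.
Total: 4 + 24 + 10 + 7 = 45.

45 chords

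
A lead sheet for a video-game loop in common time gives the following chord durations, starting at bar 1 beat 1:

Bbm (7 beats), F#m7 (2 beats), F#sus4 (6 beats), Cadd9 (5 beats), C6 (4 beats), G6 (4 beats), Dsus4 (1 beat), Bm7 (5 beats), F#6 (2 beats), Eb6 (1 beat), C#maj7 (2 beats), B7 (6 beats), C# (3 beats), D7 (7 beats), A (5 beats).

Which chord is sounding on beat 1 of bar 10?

Eb6

Beat 1 of bar 10 is beat (10−1)×4 + 1 = 37 overall.
Running totals: Bbm ends at 7, F#m7 ends at 9, F#sus4 ends at 15, Cadd9 ends at 20, C6 ends at 24, G6 ends at 28, Dsus4 ends at 29, Bm7 ends at 34, F#6 ends at 36, Eb6 ends at 37.
Beat 37 falls within Eb6.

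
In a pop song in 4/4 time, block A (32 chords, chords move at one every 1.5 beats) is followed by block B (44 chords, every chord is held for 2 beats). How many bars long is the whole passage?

34 bars

A: 32 × 1.5 = 48 beats = 12 bars.
B: 44 × 2 = 88 beats = 22 bars.
Total: 12 + 22 = 34 bars.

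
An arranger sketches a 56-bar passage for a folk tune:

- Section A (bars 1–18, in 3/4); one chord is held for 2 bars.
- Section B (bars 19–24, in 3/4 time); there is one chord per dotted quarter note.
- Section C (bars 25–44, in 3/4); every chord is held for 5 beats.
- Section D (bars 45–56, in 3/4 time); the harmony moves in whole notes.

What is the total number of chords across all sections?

A: 18 bars × 3 beats = 54 beats; 6 beats/chord → 9 chords.
B: 6 bars × 3 beats = 18 beats; 1.5 beats/chord → 12 chords.
C: 20 bars × 3 beats = 60 beats; 5 beats/chord → 12 chords.
D: 12 bars × 3 beats = 36 beats; 4 beats/chord → 9 chords.
Total: 9 + 12 + 12 + 9 = 42.

42 chords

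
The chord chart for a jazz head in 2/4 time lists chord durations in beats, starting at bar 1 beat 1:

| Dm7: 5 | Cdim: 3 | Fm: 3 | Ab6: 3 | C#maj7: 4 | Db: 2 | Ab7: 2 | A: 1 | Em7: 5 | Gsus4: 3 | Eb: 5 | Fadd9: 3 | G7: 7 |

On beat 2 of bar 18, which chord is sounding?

Beat 2 of bar 18 is beat (18−1)×2 + 2 = 36 overall.
Running totals: Dm7 ends at 5, Cdim ends at 8, Fm ends at 11, Ab6 ends at 14, C#maj7 ends at 18, Db ends at 20, Ab7 ends at 22, A ends at 23, Em7 ends at 28, Gsus4 ends at 31, Eb ends at 36.
Beat 36 falls within Eb.

Eb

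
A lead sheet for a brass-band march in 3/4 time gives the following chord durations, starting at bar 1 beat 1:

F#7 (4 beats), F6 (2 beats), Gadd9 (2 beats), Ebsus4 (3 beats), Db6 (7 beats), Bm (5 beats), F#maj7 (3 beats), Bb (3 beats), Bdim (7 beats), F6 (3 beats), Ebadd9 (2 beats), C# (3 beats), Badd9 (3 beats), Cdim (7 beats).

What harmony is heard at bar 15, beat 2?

Beat 2 of bar 15 is beat (15−1)×3 + 2 = 44 overall.
Running totals: F#7 ends at 4, F6 ends at 6, Gadd9 ends at 8, Ebsus4 ends at 11, Db6 ends at 18, Bm ends at 23, F#maj7 ends at 26, Bb ends at 29, Bdim ends at 36, F6 ends at 39, Ebadd9 ends at 41, C# ends at 44.
Beat 44 falls within C#.

C#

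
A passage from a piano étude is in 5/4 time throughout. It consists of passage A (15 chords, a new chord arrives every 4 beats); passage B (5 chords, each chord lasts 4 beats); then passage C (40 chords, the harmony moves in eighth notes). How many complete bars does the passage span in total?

A: 15 × 4 = 60 beats = 12 bars.
B: 5 × 4 = 20 beats = 4 bars.
C: 40 × 0.5 = 20 beats = 4 bars.
Total: 12 + 4 + 4 = 20 bars.

20 bars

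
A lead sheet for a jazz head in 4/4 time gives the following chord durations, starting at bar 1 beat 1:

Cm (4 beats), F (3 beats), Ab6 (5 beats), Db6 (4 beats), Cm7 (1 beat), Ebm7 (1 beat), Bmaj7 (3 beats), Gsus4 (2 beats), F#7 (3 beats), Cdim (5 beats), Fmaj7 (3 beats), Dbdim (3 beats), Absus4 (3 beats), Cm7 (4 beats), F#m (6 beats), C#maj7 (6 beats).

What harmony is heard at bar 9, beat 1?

Fmaj7

Beat 1 of bar 9 is beat (9−1)×4 + 1 = 33 overall.
Running totals: Cm ends at 4, F ends at 7, Ab6 ends at 12, Db6 ends at 16, Cm7 ends at 17, Ebm7 ends at 18, Bmaj7 ends at 21, Gsus4 ends at 23, F#7 ends at 26, Cdim ends at 31, Fmaj7 ends at 34.
Beat 33 falls within Fmaj7.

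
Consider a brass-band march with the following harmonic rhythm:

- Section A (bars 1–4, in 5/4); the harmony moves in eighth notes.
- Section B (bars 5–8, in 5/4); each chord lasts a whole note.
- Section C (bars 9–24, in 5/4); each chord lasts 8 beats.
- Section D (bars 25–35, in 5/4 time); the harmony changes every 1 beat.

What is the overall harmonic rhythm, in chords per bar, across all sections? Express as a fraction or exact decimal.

22/7 chords per bar

A: 4 × 5 = 20 beats ÷ 0.5 = 40 chords.
B: 4 × 5 = 20 beats ÷ 4 = 5 chords.
C: 16 × 5 = 80 beats ÷ 8 = 10 chords.
D: 11 × 5 = 55 beats ÷ 1 = 55 chords.
Overall: 110 chords over 35 bars → 110/35 = 22/7 chords per bar.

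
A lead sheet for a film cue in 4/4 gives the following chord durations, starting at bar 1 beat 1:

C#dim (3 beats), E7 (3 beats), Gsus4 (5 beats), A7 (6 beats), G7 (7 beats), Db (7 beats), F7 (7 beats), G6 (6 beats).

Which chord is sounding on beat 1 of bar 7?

Beat 1 of bar 7 is beat (7−1)×4 + 1 = 25 overall.
Running totals: C#dim ends at 3, E7 ends at 6, Gsus4 ends at 11, A7 ends at 17, G7 ends at 24, Db ends at 31.
Beat 25 falls within Db.

Db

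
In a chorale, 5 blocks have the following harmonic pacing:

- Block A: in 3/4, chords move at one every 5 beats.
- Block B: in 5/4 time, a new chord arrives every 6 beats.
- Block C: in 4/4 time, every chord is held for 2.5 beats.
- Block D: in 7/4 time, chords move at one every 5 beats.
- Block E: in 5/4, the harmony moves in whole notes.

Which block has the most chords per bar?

A: 3/5 = 0.6 chords/bar.
B: 5/6 = 5/6 chords/bar.
C: 4/2.5 = 1.6 chords/bar.
D: 7/5 = 1.4 chords/bar.
E: 5/4 = 1.25 chords/bar.
Fastest is C at 1.6 chords/bar.

Block C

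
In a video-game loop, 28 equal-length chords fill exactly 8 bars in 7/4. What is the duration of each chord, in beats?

2 beats

8 bars × 7 beats/bar = 56 beats total.
56 beats ÷ 28 chords = 2 beats per chord.
(That is a half note.)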